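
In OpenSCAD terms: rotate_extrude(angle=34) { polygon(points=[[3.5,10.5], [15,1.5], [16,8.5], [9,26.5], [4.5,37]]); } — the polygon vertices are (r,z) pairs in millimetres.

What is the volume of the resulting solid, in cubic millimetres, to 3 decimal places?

Profile (r,z), 5 vertices: (3.5,10.5) (15,1.5) (16,8.5) (9,26.5) (4.5,37)
edge 0: (3.5,10.5)→(15,1.5)  cross = 3.5·1.5 − 15·10.5 = -152.2500; (r_i+r_j)·cross = 18.5·-152.2500 = -2816.6250
edge 1: (15,1.5)→(16,8.5)  cross = 15·8.5 − 16·1.5 = 103.5000; (r_i+r_j)·cross = 31·103.5000 = 3208.5000
edge 2: (16,8.5)→(9,26.5)  cross = 16·26.5 − 9·8.5 = 347.5000; (r_i+r_j)·cross = 25·347.5000 = 8687.5000
edge 3: (9,26.5)→(4.5,37)  cross = 9·37 − 4.5·26.5 = 213.7500; (r_i+r_j)·cross = 13.5·213.7500 = 2885.6250
edge 4: (4.5,37)→(3.5,10.5)  cross = 4.5·10.5 − 3.5·37 = -82.2500; (r_i+r_j)·cross = 8·-82.2500 = -658.0000
Σcross = 430.2500 → A = |Σcross|/2 = 215.1250 mm²
Σ(r_i+r_j)·cross = 11307.0000 → first moment M = |Σ|/6 = 1884.5000
R_c = M/A = 1884.5000/215.1250 = 8.7600 mm
θ = 34° = 0.593412 rad
V = θ·R_c·A = 0.593412·8.7600·215.1250 = 1118.285 mm³

Volume = 1118.285 mm³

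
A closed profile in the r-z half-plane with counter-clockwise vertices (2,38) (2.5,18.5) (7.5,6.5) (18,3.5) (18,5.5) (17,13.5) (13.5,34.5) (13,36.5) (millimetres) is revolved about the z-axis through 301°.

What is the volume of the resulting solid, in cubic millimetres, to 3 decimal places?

Profile (r,z), 8 vertices: (2,38) (2.5,18.5) (7.5,6.5) (18,3.5) (18,5.5) (17,13.5) (13.5,34.5) (13,36.5)
edge 0: (2,38)→(2.5,18.5)  cross = 2·18.5 − 2.5·38 = -58.0000; (r_i+r_j)·cross = 4.5·-58.0000 = -261.0000
edge 1: (2.5,18.5)→(7.5,6.5)  cross = 2.5·6.5 − 7.5·18.5 = -122.5000; (r_i+r_j)·cross = 10·-122.5000 = -1225.0000
edge 2: (7.5,6.5)→(18,3.5)  cross = 7.5·3.5 − 18·6.5 = -90.7500; (r_i+r_j)·cross = 25.5·-90.7500 = -2314.1250
edge 3: (18,3.5)→(18,5.5)  cross = 18·5.5 − 18·3.5 = 36.0000; (r_i+r_j)·cross = 36·36.0000 = 1296.0000
edge 4: (18,5.5)→(17,13.5)  cross = 18·13.5 − 17·5.5 = 149.5000; (r_i+r_j)·cross = 35·149.5000 = 5232.5000
edge 5: (17,13.5)→(13.5,34.5)  cross = 17·34.5 − 13.5·13.5 = 404.2500; (r_i+r_j)·cross = 30.5·404.2500 = 12329.6250
edge 6: (13.5,34.5)→(13,36.5)  cross = 13.5·36.5 − 13·34.5 = 44.2500; (r_i+r_j)·cross = 26.5·44.2500 = 1172.6250
edge 7: (13,36.5)→(2,38)  cross = 13·38 − 2·36.5 = 421.0000; (r_i+r_j)·cross = 15·421.0000 = 6315.0000
Σcross = 783.7500 → A = |Σcross|/2 = 391.8750 mm²
Σ(r_i+r_j)·cross = 22545.6250 → first moment M = |Σ|/6 = 3757.6042
R_c = M/A = 3757.6042/391.8750 = 9.5888 mm
θ = 301° = 5.253441 rad
V = θ·R_c·A = 5.253441·9.5888·391.8750 = 19740.352 mm³

Volume = 19740.352 mm³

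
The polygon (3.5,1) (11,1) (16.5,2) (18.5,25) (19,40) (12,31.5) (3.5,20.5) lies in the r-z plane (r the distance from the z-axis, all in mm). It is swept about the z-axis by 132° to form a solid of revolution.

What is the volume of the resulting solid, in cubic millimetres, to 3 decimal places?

Volume = 10913.409 mm³

Profile (r,z), 7 vertices: (3.5,1) (11,1) (16.5,2) (18.5,25) (19,40) (12,31.5) (3.5,20.5)
edge 0: (3.5,1)→(11,1)  cross = 3.5·1 − 11·1 = -7.5000; (r_i+r_j)·cross = 14.5·-7.5000 = -108.7500
edge 1: (11,1)→(16.5,2)  cross = 11·2 − 16.5·1 = 5.5000; (r_i+r_j)·cross = 27.5·5.5000 = 151.2500
edge 2: (16.5,2)→(18.5,25)  cross = 16.5·25 − 18.5·2 = 375.5000; (r_i+r_j)·cross = 35·375.5000 = 13142.5000
edge 3: (18.5,25)→(19,40)  cross = 18.5·40 − 19·25 = 265.0000; (r_i+r_j)·cross = 37.5·265.0000 = 9937.5000
edge 4: (19,40)→(12,31.5)  cross = 19·31.5 − 12·40 = 118.5000; (r_i+r_j)·cross = 31·118.5000 = 3673.5000
edge 5: (12,31.5)→(3.5,20.5)  cross = 12·20.5 − 3.5·31.5 = 135.7500; (r_i+r_j)·cross = 15.5·135.7500 = 2104.1250
edge 6: (3.5,20.5)→(3.5,1)  cross = 3.5·1 − 3.5·20.5 = -68.2500; (r_i+r_j)·cross = 7·-68.2500 = -477.7500
Σcross = 824.5000 → A = |Σcross|/2 = 412.2500 mm²
Σ(r_i+r_j)·cross = 28422.3750 → first moment M = |Σ|/6 = 4737.0625
R_c = M/A = 4737.0625/412.2500 = 11.4908 mm
θ = 132° = 2.303835 rad
V = θ·R_c·A = 2.303835·11.4908·412.2500 = 10913.409 mm³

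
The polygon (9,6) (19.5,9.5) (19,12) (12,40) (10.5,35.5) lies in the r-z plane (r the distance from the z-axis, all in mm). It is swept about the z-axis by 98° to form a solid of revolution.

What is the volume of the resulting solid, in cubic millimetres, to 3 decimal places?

Volume = 4387.590 mm³

Profile (r,z), 5 vertices: (9,6) (19.5,9.5) (19,12) (12,40) (10.5,35.5)
edge 0: (9,6)→(19.5,9.5)  cross = 9·9.5 − 19.5·6 = -31.5000; (r_i+r_j)·cross = 28.5·-31.5000 = -897.7500
edge 1: (19.5,9.5)→(19,12)  cross = 19.5·12 − 19·9.5 = 53.5000; (r_i+r_j)·cross = 38.5·53.5000 = 2059.7500
edge 2: (19,12)→(12,40)  cross = 19·40 − 12·12 = 616.0000; (r_i+r_j)·cross = 31·616.0000 = 19096.0000
edge 3: (12,40)→(10.5,35.5)  cross = 12·35.5 − 10.5·40 = 6.0000; (r_i+r_j)·cross = 22.5·6.0000 = 135.0000
edge 4: (10.5,35.5)→(9,6)  cross = 10.5·6 − 9·35.5 = -256.5000; (r_i+r_j)·cross = 19.5·-256.5000 = -5001.7500
Σcross = 387.5000 → A = |Σcross|/2 = 193.7500 mm²
Σ(r_i+r_j)·cross = 15391.2500 → first moment M = |Σ|/6 = 2565.2083
R_c = M/A = 2565.2083/193.7500 = 13.2398 mm
θ = 98° = 1.710423 rad
V = θ·R_c·A = 1.710423·13.2398·193.7500 = 4387.590 mm³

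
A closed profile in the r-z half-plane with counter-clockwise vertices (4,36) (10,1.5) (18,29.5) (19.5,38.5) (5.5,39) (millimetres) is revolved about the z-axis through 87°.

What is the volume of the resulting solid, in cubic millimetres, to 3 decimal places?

Profile (r,z), 5 vertices: (4,36) (10,1.5) (18,29.5) (19.5,38.5) (5.5,39)
edge 0: (4,36)→(10,1.5)  cross = 4·1.5 − 10·36 = -354.0000; (r_i+r_j)·cross = 14·-354.0000 = -4956.0000
edge 1: (10,1.5)→(18,29.5)  cross = 10·29.5 − 18·1.5 = 268.0000; (r_i+r_j)·cross = 28·268.0000 = 7504.0000
edge 2: (18,29.5)→(19.5,38.5)  cross = 18·38.5 − 19.5·29.5 = 117.7500; (r_i+r_j)·cross = 37.5·117.7500 = 4415.6250
edge 3: (19.5,38.5)→(5.5,39)  cross = 19.5·39 − 5.5·38.5 = 548.7500; (r_i+r_j)·cross = 25·548.7500 = 13718.7500
edge 4: (5.5,39)→(4,36)  cross = 5.5·36 − 4·39 = 42.0000; (r_i+r_j)·cross = 9.5·42.0000 = 399.0000
Σcross = 622.5000 → A = |Σcross|/2 = 311.2500 mm²
Σ(r_i+r_j)·cross = 21081.3750 → first moment M = |Σ|/6 = 3513.5625
R_c = M/A = 3513.5625/311.2500 = 11.2886 mm
θ = 87° = 1.518436 rad
V = θ·R_c·A = 1.518436·11.2886·311.2500 = 5335.121 mm³

Volume = 5335.121 mm³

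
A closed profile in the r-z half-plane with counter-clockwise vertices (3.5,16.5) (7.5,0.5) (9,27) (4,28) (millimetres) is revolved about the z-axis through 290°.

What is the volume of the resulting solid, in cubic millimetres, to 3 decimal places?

Volume = 3000.599 mm³

Profile (r,z), 4 vertices: (3.5,16.5) (7.5,0.5) (9,27) (4,28)
edge 0: (3.5,16.5)→(7.5,0.5)  cross = 3.5·0.5 − 7.5·16.5 = -122.0000; (r_i+r_j)·cross = 11·-122.0000 = -1342.0000
edge 1: (7.5,0.5)→(9,27)  cross = 7.5·27 − 9·0.5 = 198.0000; (r_i+r_j)·cross = 16.5·198.0000 = 3267.0000
edge 2: (9,27)→(4,28)  cross = 9·28 − 4·27 = 144.0000; (r_i+r_j)·cross = 13·144.0000 = 1872.0000
edge 3: (4,28)→(3.5,16.5)  cross = 4·16.5 − 3.5·28 = -32.0000; (r_i+r_j)·cross = 7.5·-32.0000 = -240.0000
Σcross = 188.0000 → A = |Σcross|/2 = 94.0000 mm²
Σ(r_i+r_j)·cross = 3557.0000 → first moment M = |Σ|/6 = 592.8333
R_c = M/A = 592.8333/94.0000 = 6.3067 mm
θ = 290° = 5.061455 rad
V = θ·R_c·A = 5.061455·6.3067·94.0000 = 3000.599 mm³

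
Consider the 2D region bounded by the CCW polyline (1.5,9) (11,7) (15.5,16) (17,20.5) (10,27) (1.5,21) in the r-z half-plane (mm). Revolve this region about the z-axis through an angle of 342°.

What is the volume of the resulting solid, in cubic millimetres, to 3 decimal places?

Profile (r,z), 6 vertices: (1.5,9) (11,7) (15.5,16) (17,20.5) (10,27) (1.5,21)
edge 0: (1.5,9)→(11,7)  cross = 1.5·7 − 11·9 = -88.5000; (r_i+r_j)·cross = 12.5·-88.5000 = -1106.2500
edge 1: (11,7)→(15.5,16)  cross = 11·16 − 15.5·7 = 67.5000; (r_i+r_j)·cross = 26.5·67.5000 = 1788.7500
edge 2: (15.5,16)→(17,20.5)  cross = 15.5·20.5 − 17·16 = 45.7500; (r_i+r_j)·cross = 32.5·45.7500 = 1486.8750
edge 3: (17,20.5)→(10,27)  cross = 17·27 − 10·20.5 = 254.0000; (r_i+r_j)·cross = 27·254.0000 = 6858.0000
edge 4: (10,27)→(1.5,21)  cross = 10·21 − 1.5·27 = 169.5000; (r_i+r_j)·cross = 11.5·169.5000 = 1949.2500
edge 5: (1.5,21)→(1.5,9)  cross = 1.5·9 − 1.5·21 = -18.0000; (r_i+r_j)·cross = 3·-18.0000 = -54.0000
Σcross = 430.2500 → A = |Σcross|/2 = 215.1250 mm²
Σ(r_i+r_j)·cross = 10922.6250 → first moment M = |Σ|/6 = 1820.4375
R_c = M/A = 1820.4375/215.1250 = 8.4622 mm
θ = 342° = 5.969026 rad
V = θ·R_c·A = 5.969026·8.4622·215.1250 = 10866.239 mm³

Volume = 10866.239 mm³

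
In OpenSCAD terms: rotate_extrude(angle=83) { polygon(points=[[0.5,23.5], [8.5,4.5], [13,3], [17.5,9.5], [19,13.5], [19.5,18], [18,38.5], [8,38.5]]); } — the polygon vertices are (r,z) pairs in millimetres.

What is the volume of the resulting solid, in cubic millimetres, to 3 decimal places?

Profile (r,z), 8 vertices: (0.5,23.5) (8.5,4.5) (13,3) (17.5,9.5) (19,13.5) (19.5,18) (18,38.5) (8,38.5)
edge 0: (0.5,23.5)→(8.5,4.5)  cross = 0.5·4.5 − 8.5·23.5 = -197.5000; (r_i+r_j)·cross = 9·-197.5000 = -1777.5000
edge 1: (8.5,4.5)→(13,3)  cross = 8.5·3 − 13·4.5 = -33.0000; (r_i+r_j)·cross = 21.5·-33.0000 = -709.5000
edge 2: (13,3)→(17.5,9.5)  cross = 13·9.5 − 17.5·3 = 71.0000; (r_i+r_j)·cross = 30.5·71.0000 = 2165.5000
edge 3: (17.5,9.5)→(19,13.5)  cross = 17.5·13.5 − 19·9.5 = 55.7500; (r_i+r_j)·cross = 36.5·55.7500 = 2034.8750
edge 4: (19,13.5)→(19.5,18)  cross = 19·18 − 19.5·13.5 = 78.7500; (r_i+r_j)·cross = 38.5·78.7500 = 3031.8750
edge 5: (19.5,18)→(18,38.5)  cross = 19.5·38.5 − 18·18 = 426.7500; (r_i+r_j)·cross = 37.5·426.7500 = 16003.1250
edge 6: (18,38.5)→(8,38.5)  cross = 18·38.5 − 8·38.5 = 385.0000; (r_i+r_j)·cross = 26·385.0000 = 10010.0000
edge 7: (8,38.5)→(0.5,23.5)  cross = 8·23.5 − 0.5·38.5 = 168.7500; (r_i+r_j)·cross = 8.5·168.7500 = 1434.3750
Σcross = 955.5000 → A = |Σcross|/2 = 477.7500 mm²
Σ(r_i+r_j)·cross = 32192.7500 → first moment M = |Σ|/6 = 5365.4583
R_c = M/A = 5365.4583/477.7500 = 11.2307 mm
θ = 83° = 1.448623 rad
V = θ·R_c·A = 1.448623·11.2307·477.7500 = 7772.528 mm³

Volume = 7772.528 mm³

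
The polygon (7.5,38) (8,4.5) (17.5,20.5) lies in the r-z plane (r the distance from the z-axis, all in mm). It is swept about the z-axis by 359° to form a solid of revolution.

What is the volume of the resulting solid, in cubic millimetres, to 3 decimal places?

Volume = 11243.073 mm³

Profile (r,z), 3 vertices: (7.5,38) (8,4.5) (17.5,20.5)
edge 0: (7.5,38)→(8,4.5)  cross = 7.5·4.5 − 8·38 = -270.2500; (r_i+r_j)·cross = 15.5·-270.2500 = -4188.8750
edge 1: (8,4.5)→(17.5,20.5)  cross = 8·20.5 − 17.5·4.5 = 85.2500; (r_i+r_j)·cross = 25.5·85.2500 = 2173.8750
edge 2: (17.5,20.5)→(7.5,38)  cross = 17.5·38 − 7.5·20.5 = 511.2500; (r_i+r_j)·cross = 25·511.2500 = 12781.2500
Σcross = 326.2500 → A = |Σcross|/2 = 163.1250 mm²
Σ(r_i+r_j)·cross = 10766.2500 → first moment M = |Σ|/6 = 1794.3750
R_c = M/A = 1794.3750/163.1250 = 11.0000 mm
θ = 359° = 6.265732 rad
V = θ·R_c·A = 6.265732·11.0000·163.1250 = 11243.073 mm³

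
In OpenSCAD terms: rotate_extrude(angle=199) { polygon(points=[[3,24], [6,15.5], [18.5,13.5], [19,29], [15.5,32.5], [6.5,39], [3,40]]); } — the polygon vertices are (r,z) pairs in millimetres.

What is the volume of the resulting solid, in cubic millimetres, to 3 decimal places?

Profile (r,z), 7 vertices: (3,24) (6,15.5) (18.5,13.5) (19,29) (15.5,32.5) (6.5,39) (3,40)
edge 0: (3,24)→(6,15.5)  cross = 3·15.5 − 6·24 = -97.5000; (r_i+r_j)·cross = 9·-97.5000 = -877.5000
edge 1: (6,15.5)→(18.5,13.5)  cross = 6·13.5 − 18.5·15.5 = -205.7500; (r_i+r_j)·cross = 24.5·-205.7500 = -5040.8750
edge 2: (18.5,13.5)→(19,29)  cross = 18.5·29 − 19·13.5 = 280.0000; (r_i+r_j)·cross = 37.5·280.0000 = 10500.0000
edge 3: (19,29)→(15.5,32.5)  cross = 19·32.5 − 15.5·29 = 168.0000; (r_i+r_j)·cross = 34.5·168.0000 = 5796.0000
edge 4: (15.5,32.5)→(6.5,39)  cross = 15.5·39 − 6.5·32.5 = 393.2500; (r_i+r_j)·cross = 22·393.2500 = 8651.5000
edge 5: (6.5,39)→(3,40)  cross = 6.5·40 − 3·39 = 143.0000; (r_i+r_j)·cross = 9.5·143.0000 = 1358.5000
edge 6: (3,40)→(3,24)  cross = 3·24 − 3·40 = -48.0000; (r_i+r_j)·cross = 6·-48.0000 = -288.0000
Σcross = 633.0000 → A = |Σcross|/2 = 316.5000 mm²
Σ(r_i+r_j)·cross = 20099.6250 → first moment M = |Σ|/6 = 3349.9375
R_c = M/A = 3349.9375/316.5000 = 10.5843 mm
θ = 199° = 3.473205 rad
V = θ·R_c·A = 3.473205·10.5843·316.5000 = 11635.020 mm³

Volume = 11635.020 mm³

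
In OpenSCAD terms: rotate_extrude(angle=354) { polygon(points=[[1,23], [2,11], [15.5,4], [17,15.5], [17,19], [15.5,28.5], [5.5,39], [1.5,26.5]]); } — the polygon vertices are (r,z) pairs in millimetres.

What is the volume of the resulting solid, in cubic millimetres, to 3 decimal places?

Volume = 21501.961 mm³

Profile (r,z), 8 vertices: (1,23) (2,11) (15.5,4) (17,15.5) (17,19) (15.5,28.5) (5.5,39) (1.5,26.5)
edge 0: (1,23)→(2,11)  cross = 1·11 − 2·23 = -35.0000; (r_i+r_j)·cross = 3·-35.0000 = -105.0000
edge 1: (2,11)→(15.5,4)  cross = 2·4 − 15.5·11 = -162.5000; (r_i+r_j)·cross = 17.5·-162.5000 = -2843.7500
edge 2: (15.5,4)→(17,15.5)  cross = 15.5·15.5 − 17·4 = 172.2500; (r_i+r_j)·cross = 32.5·172.2500 = 5598.1250
edge 3: (17,15.5)→(17,19)  cross = 17·19 − 17·15.5 = 59.5000; (r_i+r_j)·cross = 34·59.5000 = 2023.0000
edge 4: (17,19)→(15.5,28.5)  cross = 17·28.5 − 15.5·19 = 190.0000; (r_i+r_j)·cross = 32.5·190.0000 = 6175.0000
edge 5: (15.5,28.5)→(5.5,39)  cross = 15.5·39 − 5.5·28.5 = 447.7500; (r_i+r_j)·cross = 21·447.7500 = 9402.7500
edge 6: (5.5,39)→(1.5,26.5)  cross = 5.5·26.5 − 1.5·39 = 87.2500; (r_i+r_j)·cross = 7·87.2500 = 610.7500
edge 7: (1.5,26.5)→(1,23)  cross = 1.5·23 − 1·26.5 = 8.0000; (r_i+r_j)·cross = 2.5·8.0000 = 20.0000
Σcross = 767.2500 → A = |Σcross|/2 = 383.6250 mm²
Σ(r_i+r_j)·cross = 20880.8750 → first moment M = |Σ|/6 = 3480.1458
R_c = M/A = 3480.1458/383.6250 = 9.0717 mm
θ = 354° = 6.178466 rad
V = θ·R_c·A = 6.178466·9.0717·383.6250 = 21501.961 mm³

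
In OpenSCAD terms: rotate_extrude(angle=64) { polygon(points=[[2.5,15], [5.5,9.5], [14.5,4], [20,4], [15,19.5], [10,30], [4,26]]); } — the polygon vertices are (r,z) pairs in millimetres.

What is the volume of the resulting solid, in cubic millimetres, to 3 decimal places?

Profile (r,z), 7 vertices: (2.5,15) (5.5,9.5) (14.5,4) (20,4) (15,19.5) (10,30) (4,26)
edge 0: (2.5,15)→(5.5,9.5)  cross = 2.5·9.5 − 5.5·15 = -58.7500; (r_i+r_j)·cross = 8·-58.7500 = -470.0000
edge 1: (5.5,9.5)→(14.5,4)  cross = 5.5·4 − 14.5·9.5 = -115.7500; (r_i+r_j)·cross = 20·-115.7500 = -2315.0000
edge 2: (14.5,4)→(20,4)  cross = 14.5·4 − 20·4 = -22.0000; (r_i+r_j)·cross = 34.5·-22.0000 = -759.0000
edge 3: (20,4)→(15,19.5)  cross = 20·19.5 − 15·4 = 330.0000; (r_i+r_j)·cross = 35·330.0000 = 11550.0000
edge 4: (15,19.5)→(10,30)  cross = 15·30 − 10·19.5 = 255.0000; (r_i+r_j)·cross = 25·255.0000 = 6375.0000
edge 5: (10,30)→(4,26)  cross = 10·26 − 4·30 = 140.0000; (r_i+r_j)·cross = 14·140.0000 = 1960.0000
edge 6: (4,26)→(2.5,15)  cross = 4·15 − 2.5·26 = -5.0000; (r_i+r_j)·cross = 6.5·-5.0000 = -32.5000
Σcross = 523.5000 → A = |Σcross|/2 = 261.7500 mm²
Σ(r_i+r_j)·cross = 16308.5000 → first moment M = |Σ|/6 = 2718.0833
R_c = M/A = 2718.0833/261.7500 = 10.3843 mm
θ = 64° = 1.117011 rad
V = θ·R_c·A = 1.117011·10.3843·261.7500 = 3036.128 mm³

Volume = 3036.128 mm³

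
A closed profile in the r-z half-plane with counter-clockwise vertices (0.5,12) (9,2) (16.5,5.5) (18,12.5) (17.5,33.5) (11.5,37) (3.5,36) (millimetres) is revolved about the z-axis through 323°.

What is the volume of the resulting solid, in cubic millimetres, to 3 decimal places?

Profile (r,z), 7 vertices: (0.5,12) (9,2) (16.5,5.5) (18,12.5) (17.5,33.5) (11.5,37) (3.5,36)
edge 0: (0.5,12)→(9,2)  cross = 0.5·2 − 9·12 = -107.0000; (r_i+r_j)·cross = 9.5·-107.0000 = -1016.5000
edge 1: (9,2)→(16.5,5.5)  cross = 9·5.5 − 16.5·2 = 16.5000; (r_i+r_j)·cross = 25.5·16.5000 = 420.7500
edge 2: (16.5,5.5)→(18,12.5)  cross = 16.5·12.5 − 18·5.5 = 107.2500; (r_i+r_j)·cross = 34.5·107.2500 = 3700.1250
edge 3: (18,12.5)→(17.5,33.5)  cross = 18·33.5 − 17.5·12.5 = 384.2500; (r_i+r_j)·cross = 35.5·384.2500 = 13640.8750
edge 4: (17.5,33.5)→(11.5,37)  cross = 17.5·37 − 11.5·33.5 = 262.2500; (r_i+r_j)·cross = 29·262.2500 = 7605.2500
edge 5: (11.5,37)→(3.5,36)  cross = 11.5·36 − 3.5·37 = 284.5000; (r_i+r_j)·cross = 15·284.5000 = 4267.5000
edge 6: (3.5,36)→(0.5,12)  cross = 3.5·12 − 0.5·36 = 24.0000; (r_i+r_j)·cross = 4·24.0000 = 96.0000
Σcross = 971.7500 → A = |Σcross|/2 = 485.8750 mm²
Σ(r_i+r_j)·cross = 28714.0000 → first moment M = |Σ|/6 = 4785.6667
R_c = M/A = 4785.6667/485.8750 = 9.8496 mm
θ = 323° = 5.637413 rad
V = θ·R_c·A = 5.637413·9.8496·485.8750 = 26978.782 mm³

Volume = 26978.782 mm³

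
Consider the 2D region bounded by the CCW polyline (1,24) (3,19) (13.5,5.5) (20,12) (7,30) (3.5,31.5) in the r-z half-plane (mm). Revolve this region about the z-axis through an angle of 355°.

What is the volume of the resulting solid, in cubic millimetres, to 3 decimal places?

Volume = 13373.891 mm³

Profile (r,z), 6 vertices: (1,24) (3,19) (13.5,5.5) (20,12) (7,30) (3.5,31.5)
edge 0: (1,24)→(3,19)  cross = 1·19 − 3·24 = -53.0000; (r_i+r_j)·cross = 4·-53.0000 = -212.0000
edge 1: (3,19)→(13.5,5.5)  cross = 3·5.5 − 13.5·19 = -240.0000; (r_i+r_j)·cross = 16.5·-240.0000 = -3960.0000
edge 2: (13.5,5.5)→(20,12)  cross = 13.5·12 − 20·5.5 = 52.0000; (r_i+r_j)·cross = 33.5·52.0000 = 1742.0000
edge 3: (20,12)→(7,30)  cross = 20·30 − 7·12 = 516.0000; (r_i+r_j)·cross = 27·516.0000 = 13932.0000
edge 4: (7,30)→(3.5,31.5)  cross = 7·31.5 − 3.5·30 = 115.5000; (r_i+r_j)·cross = 10.5·115.5000 = 1212.7500
edge 5: (3.5,31.5)→(1,24)  cross = 3.5·24 − 1·31.5 = 52.5000; (r_i+r_j)·cross = 4.5·52.5000 = 236.2500
Σcross = 443.0000 → A = |Σcross|/2 = 221.5000 mm²
Σ(r_i+r_j)·cross = 12951.0000 → first moment M = |Σ|/6 = 2158.5000
R_c = M/A = 2158.5000/221.5000 = 9.7449 mm
θ = 355° = 6.195919 rad
V = θ·R_c·A = 6.195919·9.7449·221.5000 = 13373.891 mm³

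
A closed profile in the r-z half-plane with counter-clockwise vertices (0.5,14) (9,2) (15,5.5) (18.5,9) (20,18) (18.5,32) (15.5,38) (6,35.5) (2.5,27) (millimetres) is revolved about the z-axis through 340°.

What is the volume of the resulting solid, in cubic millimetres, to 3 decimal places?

Volume = 32398.191 mm³

Profile (r,z), 9 vertices: (0.5,14) (9,2) (15,5.5) (18.5,9) (20,18) (18.5,32) (15.5,38) (6,35.5) (2.5,27)
edge 0: (0.5,14)→(9,2)  cross = 0.5·2 − 9·14 = -125.0000; (r_i+r_j)·cross = 9.5·-125.0000 = -1187.5000
edge 1: (9,2)→(15,5.5)  cross = 9·5.5 − 15·2 = 19.5000; (r_i+r_j)·cross = 24·19.5000 = 468.0000
edge 2: (15,5.5)→(18.5,9)  cross = 15·9 − 18.5·5.5 = 33.2500; (r_i+r_j)·cross = 33.5·33.2500 = 1113.8750
edge 3: (18.5,9)→(20,18)  cross = 18.5·18 − 20·9 = 153.0000; (r_i+r_j)·cross = 38.5·153.0000 = 5890.5000
edge 4: (20,18)→(18.5,32)  cross = 20·32 − 18.5·18 = 307.0000; (r_i+r_j)·cross = 38.5·307.0000 = 11819.5000
edge 5: (18.5,32)→(15.5,38)  cross = 18.5·38 − 15.5·32 = 207.0000; (r_i+r_j)·cross = 34·207.0000 = 7038.0000
edge 6: (15.5,38)→(6,35.5)  cross = 15.5·35.5 − 6·38 = 322.2500; (r_i+r_j)·cross = 21.5·322.2500 = 6928.3750
edge 7: (6,35.5)→(2.5,27)  cross = 6·27 − 2.5·35.5 = 73.2500; (r_i+r_j)·cross = 8.5·73.2500 = 622.6250
edge 8: (2.5,27)→(0.5,14)  cross = 2.5·14 − 0.5·27 = 21.5000; (r_i+r_j)·cross = 3·21.5000 = 64.5000
Σcross = 1011.7500 → A = |Σcross|/2 = 505.8750 mm²
Σ(r_i+r_j)·cross = 32757.8750 → first moment M = |Σ|/6 = 5459.6458
R_c = M/A = 5459.6458/505.8750 = 10.7925 mm
θ = 340° = 5.934119 rad
V = θ·R_c·A = 5.934119·10.7925·505.8750 = 32398.191 mm³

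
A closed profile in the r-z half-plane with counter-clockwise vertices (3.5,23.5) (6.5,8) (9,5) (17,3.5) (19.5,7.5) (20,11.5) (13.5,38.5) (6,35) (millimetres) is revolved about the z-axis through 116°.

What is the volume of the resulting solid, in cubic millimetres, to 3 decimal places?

Volume = 9219.904 mm³

Profile (r,z), 8 vertices: (3.5,23.5) (6.5,8) (9,5) (17,3.5) (19.5,7.5) (20,11.5) (13.5,38.5) (6,35)
edge 0: (3.5,23.5)→(6.5,8)  cross = 3.5·8 − 6.5·23.5 = -124.7500; (r_i+r_j)·cross = 10·-124.7500 = -1247.5000
edge 1: (6.5,8)→(9,5)  cross = 6.5·5 − 9·8 = -39.5000; (r_i+r_j)·cross = 15.5·-39.5000 = -612.2500
edge 2: (9,5)→(17,3.5)  cross = 9·3.5 − 17·5 = -53.5000; (r_i+r_j)·cross = 26·-53.5000 = -1391.0000
edge 3: (17,3.5)→(19.5,7.5)  cross = 17·7.5 − 19.5·3.5 = 59.2500; (r_i+r_j)·cross = 36.5·59.2500 = 2162.6250
edge 4: (19.5,7.5)→(20,11.5)  cross = 19.5·11.5 − 20·7.5 = 74.2500; (r_i+r_j)·cross = 39.5·74.2500 = 2932.8750
edge 5: (20,11.5)→(13.5,38.5)  cross = 20·38.5 − 13.5·11.5 = 614.7500; (r_i+r_j)·cross = 33.5·614.7500 = 20594.1250
edge 6: (13.5,38.5)→(6,35)  cross = 13.5·35 − 6·38.5 = 241.5000; (r_i+r_j)·cross = 19.5·241.5000 = 4709.2500
edge 7: (6,35)→(3.5,23.5)  cross = 6·23.5 − 3.5·35 = 18.5000; (r_i+r_j)·cross = 9.5·18.5000 = 175.7500
Σcross = 790.5000 → A = |Σcross|/2 = 395.2500 mm²
Σ(r_i+r_j)·cross = 27323.8750 → first moment M = |Σ|/6 = 4553.9792
R_c = M/A = 4553.9792/395.2500 = 11.5218 mm
θ = 116° = 2.024582 rad
V = θ·R_c·A = 2.024582·11.5218·395.2500 = 9219.904 mm³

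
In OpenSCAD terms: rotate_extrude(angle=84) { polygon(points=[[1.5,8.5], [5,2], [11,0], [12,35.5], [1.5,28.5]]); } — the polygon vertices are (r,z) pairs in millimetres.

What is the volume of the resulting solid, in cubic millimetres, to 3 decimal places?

Volume = 2976.349 mm³

Profile (r,z), 5 vertices: (1.5,8.5) (5,2) (11,0) (12,35.5) (1.5,28.5)
edge 0: (1.5,8.5)→(5,2)  cross = 1.5·2 − 5·8.5 = -39.5000; (r_i+r_j)·cross = 6.5·-39.5000 = -256.7500
edge 1: (5,2)→(11,0)  cross = 5·0 − 11·2 = -22.0000; (r_i+r_j)·cross = 16·-22.0000 = -352.0000
edge 2: (11,0)→(12,35.5)  cross = 11·35.5 − 12·0 = 390.5000; (r_i+r_j)·cross = 23·390.5000 = 8981.5000
edge 3: (12,35.5)→(1.5,28.5)  cross = 12·28.5 − 1.5·35.5 = 288.7500; (r_i+r_j)·cross = 13.5·288.7500 = 3898.1250
edge 4: (1.5,28.5)→(1.5,8.5)  cross = 1.5·8.5 − 1.5·28.5 = -30.0000; (r_i+r_j)·cross = 3·-30.0000 = -90.0000
Σcross = 587.7500 → A = |Σcross|/2 = 293.8750 mm²
Σ(r_i+r_j)·cross = 12180.8750 → first moment M = |Σ|/6 = 2030.1458
R_c = M/A = 2030.1458/293.8750 = 6.9082 mm
θ = 84° = 1.466077 rad
V = θ·R_c·A = 1.466077·6.9082·293.8750 = 2976.349 mm³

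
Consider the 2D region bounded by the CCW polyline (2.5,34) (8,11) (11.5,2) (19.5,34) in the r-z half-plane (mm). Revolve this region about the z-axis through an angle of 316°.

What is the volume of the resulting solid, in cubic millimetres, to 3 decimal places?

Volume = 17378.523 mm³

Profile (r,z), 4 vertices: (2.5,34) (8,11) (11.5,2) (19.5,34)
edge 0: (2.5,34)→(8,11)  cross = 2.5·11 − 8·34 = -244.5000; (r_i+r_j)·cross = 10.5·-244.5000 = -2567.2500
edge 1: (8,11)→(11.5,2)  cross = 8·2 − 11.5·11 = -110.5000; (r_i+r_j)·cross = 19.5·-110.5000 = -2154.7500
edge 2: (11.5,2)→(19.5,34)  cross = 11.5·34 − 19.5·2 = 352.0000; (r_i+r_j)·cross = 31·352.0000 = 10912.0000
edge 3: (19.5,34)→(2.5,34)  cross = 19.5·34 − 2.5·34 = 578.0000; (r_i+r_j)·cross = 22·578.0000 = 12716.0000
Σcross = 575.0000 → A = |Σcross|/2 = 287.5000 mm²
Σ(r_i+r_j)·cross = 18906.0000 → first moment M = |Σ|/6 = 3151.0000
R_c = M/A = 3151.0000/287.5000 = 10.9600 mm
θ = 316° = 5.515240 rad
V = θ·R_c·A = 5.515240·10.9600·287.5000 = 17378.523 mm³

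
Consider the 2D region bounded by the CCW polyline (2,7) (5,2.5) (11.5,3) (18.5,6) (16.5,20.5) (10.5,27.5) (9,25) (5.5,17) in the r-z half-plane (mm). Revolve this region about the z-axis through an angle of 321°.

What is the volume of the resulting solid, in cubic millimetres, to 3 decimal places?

Profile (r,z), 8 vertices: (2,7) (5,2.5) (11.5,3) (18.5,6) (16.5,20.5) (10.5,27.5) (9,25) (5.5,17)
edge 0: (2,7)→(5,2.5)  cross = 2·2.5 − 5·7 = -30.0000; (r_i+r_j)·cross = 7·-30.0000 = -210.0000
edge 1: (5,2.5)→(11.5,3)  cross = 5·3 − 11.5·2.5 = -13.7500; (r_i+r_j)·cross = 16.5·-13.7500 = -226.8750
edge 2: (11.5,3)→(18.5,6)  cross = 11.5·6 − 18.5·3 = 13.5000; (r_i+r_j)·cross = 30·13.5000 = 405.0000
edge 3: (18.5,6)→(16.5,20.5)  cross = 18.5·20.5 − 16.5·6 = 280.2500; (r_i+r_j)·cross = 35·280.2500 = 9808.7500
edge 4: (16.5,20.5)→(10.5,27.5)  cross = 16.5·27.5 − 10.5·20.5 = 238.5000; (r_i+r_j)·cross = 27·238.5000 = 6439.5000
edge 5: (10.5,27.5)→(9,25)  cross = 10.5·25 − 9·27.5 = 15.0000; (r_i+r_j)·cross = 19.5·15.0000 = 292.5000
edge 6: (9,25)→(5.5,17)  cross = 9·17 − 5.5·25 = 15.5000; (r_i+r_j)·cross = 14.5·15.5000 = 224.7500
edge 7: (5.5,17)→(2,7)  cross = 5.5·7 − 2·17 = 4.5000; (r_i+r_j)·cross = 7.5·4.5000 = 33.7500
Σcross = 523.5000 → A = |Σcross|/2 = 261.7500 mm²
Σ(r_i+r_j)·cross = 16767.3750 → first moment M = |Σ|/6 = 2794.5625
R_c = M/A = 2794.5625/261.7500 = 10.6765 mm
θ = 321° = 5.602507 rad
V = θ·R_c·A = 5.602507·10.6765·261.7500 = 15656.556 mm³

Volume = 15656.556 mm³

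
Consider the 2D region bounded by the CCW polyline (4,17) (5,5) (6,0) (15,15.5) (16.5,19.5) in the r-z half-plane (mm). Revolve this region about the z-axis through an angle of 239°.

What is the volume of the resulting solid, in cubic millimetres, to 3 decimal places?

Volume = 4412.492 mm³

Profile (r,z), 5 vertices: (4,17) (5,5) (6,0) (15,15.5) (16.5,19.5)
edge 0: (4,17)→(5,5)  cross = 4·5 − 5·17 = -65.0000; (r_i+r_j)·cross = 9·-65.0000 = -585.0000
edge 1: (5,5)→(6,0)  cross = 5·0 − 6·5 = -30.0000; (r_i+r_j)·cross = 11·-30.0000 = -330.0000
edge 2: (6,0)→(15,15.5)  cross = 6·15.5 − 15·0 = 93.0000; (r_i+r_j)·cross = 21·93.0000 = 1953.0000
edge 3: (15,15.5)→(16.5,19.5)  cross = 15·19.5 − 16.5·15.5 = 36.7500; (r_i+r_j)·cross = 31.5·36.7500 = 1157.6250
edge 4: (16.5,19.5)→(4,17)  cross = 16.5·17 − 4·19.5 = 202.5000; (r_i+r_j)·cross = 20.5·202.5000 = 4151.2500
Σcross = 237.2500 → A = |Σcross|/2 = 118.6250 mm²
Σ(r_i+r_j)·cross = 6346.8750 → first moment M = |Σ|/6 = 1057.8125
R_c = M/A = 1057.8125/118.6250 = 8.9173 mm
θ = 239° = 4.171337 rad
V = θ·R_c·A = 4.171337·8.9173·118.6250 = 4412.492 mm³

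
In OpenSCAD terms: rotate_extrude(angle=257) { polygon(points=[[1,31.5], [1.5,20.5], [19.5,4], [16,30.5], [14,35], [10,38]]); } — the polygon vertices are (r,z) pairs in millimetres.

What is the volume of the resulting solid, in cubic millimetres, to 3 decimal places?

Volume = 16380.284 mm³

Profile (r,z), 6 vertices: (1,31.5) (1.5,20.5) (19.5,4) (16,30.5) (14,35) (10,38)
edge 0: (1,31.5)→(1.5,20.5)  cross = 1·20.5 − 1.5·31.5 = -26.7500; (r_i+r_j)·cross = 2.5·-26.7500 = -66.8750
edge 1: (1.5,20.5)→(19.5,4)  cross = 1.5·4 − 19.5·20.5 = -393.7500; (r_i+r_j)·cross = 21·-393.7500 = -8268.7500
edge 2: (19.5,4)→(16,30.5)  cross = 19.5·30.5 − 16·4 = 530.7500; (r_i+r_j)·cross = 35.5·530.7500 = 18841.6250
edge 3: (16,30.5)→(14,35)  cross = 16·35 − 14·30.5 = 133.0000; (r_i+r_j)·cross = 30·133.0000 = 3990.0000
edge 4: (14,35)→(10,38)  cross = 14·38 − 10·35 = 182.0000; (r_i+r_j)·cross = 24·182.0000 = 4368.0000
edge 5: (10,38)→(1,31.5)  cross = 10·31.5 − 1·38 = 277.0000; (r_i+r_j)·cross = 11·277.0000 = 3047.0000
Σcross = 702.2500 → A = |Σcross|/2 = 351.1250 mm²
Σ(r_i+r_j)·cross = 21911.0000 → first moment M = |Σ|/6 = 3651.8333
R_c = M/A = 3651.8333/351.1250 = 10.4004 mm
θ = 257° = 4.485496 rad
V = θ·R_c·A = 4.485496·10.4004·351.1250 = 16380.284 mm³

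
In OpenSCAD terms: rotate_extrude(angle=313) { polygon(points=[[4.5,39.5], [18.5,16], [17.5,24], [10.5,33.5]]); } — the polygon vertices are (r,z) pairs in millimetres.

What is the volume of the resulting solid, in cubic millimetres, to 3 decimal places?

Volume = 3707.247 mm³

Profile (r,z), 4 vertices: (4.5,39.5) (18.5,16) (17.5,24) (10.5,33.5)
edge 0: (4.5,39.5)→(18.5,16)  cross = 4.5·16 − 18.5·39.5 = -658.7500; (r_i+r_j)·cross = 23·-658.7500 = -15151.2500
edge 1: (18.5,16)→(17.5,24)  cross = 18.5·24 − 17.5·16 = 164.0000; (r_i+r_j)·cross = 36·164.0000 = 5904.0000
edge 2: (17.5,24)→(10.5,33.5)  cross = 17.5·33.5 − 10.5·24 = 334.2500; (r_i+r_j)·cross = 28·334.2500 = 9359.0000
edge 3: (10.5,33.5)→(4.5,39.5)  cross = 10.5·39.5 − 4.5·33.5 = 264.0000; (r_i+r_j)·cross = 15·264.0000 = 3960.0000
Σcross = 103.5000 → A = |Σcross|/2 = 51.7500 mm²
Σ(r_i+r_j)·cross = 4071.7500 → first moment M = |Σ|/6 = 678.6250
R_c = M/A = 678.6250/51.7500 = 13.1135 mm
θ = 313° = 5.462881 rad
V = θ·R_c·A = 5.462881·13.1135·51.7500 = 3707.247 mm³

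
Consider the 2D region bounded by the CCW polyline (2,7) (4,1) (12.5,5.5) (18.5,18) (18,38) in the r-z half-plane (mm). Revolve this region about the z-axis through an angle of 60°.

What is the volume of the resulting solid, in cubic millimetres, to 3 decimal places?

Volume = 3255.912 mm³

Profile (r,z), 5 vertices: (2,7) (4,1) (12.5,5.5) (18.5,18) (18,38)
edge 0: (2,7)→(4,1)  cross = 2·1 − 4·7 = -26.0000; (r_i+r_j)·cross = 6·-26.0000 = -156.0000
edge 1: (4,1)→(12.5,5.5)  cross = 4·5.5 − 12.5·1 = 9.5000; (r_i+r_j)·cross = 16.5·9.5000 = 156.7500
edge 2: (12.5,5.5)→(18.5,18)  cross = 12.5·18 − 18.5·5.5 = 123.2500; (r_i+r_j)·cross = 31·123.2500 = 3820.7500
edge 3: (18.5,18)→(18,38)  cross = 18.5·38 − 18·18 = 379.0000; (r_i+r_j)·cross = 36.5·379.0000 = 13833.5000
edge 4: (18,38)→(2,7)  cross = 18·7 − 2·38 = 50.0000; (r_i+r_j)·cross = 20·50.0000 = 1000.0000
Σcross = 535.7500 → A = |Σcross|/2 = 267.8750 mm²
Σ(r_i+r_j)·cross = 18655.0000 → first moment M = |Σ|/6 = 3109.1667
R_c = M/A = 3109.1667/267.8750 = 11.6068 mm
θ = 60° = 1.047198 rad
V = θ·R_c·A = 1.047198·11.6068·267.8750 = 3255.912 mm³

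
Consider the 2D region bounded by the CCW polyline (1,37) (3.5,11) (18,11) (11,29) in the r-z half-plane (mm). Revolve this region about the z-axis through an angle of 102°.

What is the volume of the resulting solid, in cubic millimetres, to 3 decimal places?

Volume = 3620.555 mm³

Profile (r,z), 4 vertices: (1,37) (3.5,11) (18,11) (11,29)
edge 0: (1,37)→(3.5,11)  cross = 1·11 − 3.5·37 = -118.5000; (r_i+r_j)·cross = 4.5·-118.5000 = -533.2500
edge 1: (3.5,11)→(18,11)  cross = 3.5·11 − 18·11 = -159.5000; (r_i+r_j)·cross = 21.5·-159.5000 = -3429.2500
edge 2: (18,11)→(11,29)  cross = 18·29 − 11·11 = 401.0000; (r_i+r_j)·cross = 29·401.0000 = 11629.0000
edge 3: (11,29)→(1,37)  cross = 11·37 − 1·29 = 378.0000; (r_i+r_j)·cross = 12·378.0000 = 4536.0000
Σcross = 501.0000 → A = |Σcross|/2 = 250.5000 mm²
Σ(r_i+r_j)·cross = 12202.5000 → first moment M = |Σ|/6 = 2033.7500
R_c = M/A = 2033.7500/250.5000 = 8.1188 mm
θ = 102° = 1.780236 rad
V = θ·R_c·A = 1.780236·8.1188·250.5000 = 3620.555 mm³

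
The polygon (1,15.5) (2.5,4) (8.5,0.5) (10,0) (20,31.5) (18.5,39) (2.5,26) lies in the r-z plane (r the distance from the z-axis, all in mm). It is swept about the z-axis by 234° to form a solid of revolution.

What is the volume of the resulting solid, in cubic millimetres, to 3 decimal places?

Profile (r,z), 7 vertices: (1,15.5) (2.5,4) (8.5,0.5) (10,0) (20,31.5) (18.5,39) (2.5,26)
edge 0: (1,15.5)→(2.5,4)  cross = 1·4 − 2.5·15.5 = -34.7500; (r_i+r_j)·cross = 3.5·-34.7500 = -121.6250
edge 1: (2.5,4)→(8.5,0.5)  cross = 2.5·0.5 − 8.5·4 = -32.7500; (r_i+r_j)·cross = 11·-32.7500 = -360.2500
edge 2: (8.5,0.5)→(10,0)  cross = 8.5·0 − 10·0.5 = -5.0000; (r_i+r_j)·cross = 18.5·-5.0000 = -92.5000
edge 3: (10,0)→(20,31.5)  cross = 10·31.5 − 20·0 = 315.0000; (r_i+r_j)·cross = 30·315.0000 = 9450.0000
edge 4: (20,31.5)→(18.5,39)  cross = 20·39 − 18.5·31.5 = 197.2500; (r_i+r_j)·cross = 38.5·197.2500 = 7594.1250
edge 5: (18.5,39)→(2.5,26)  cross = 18.5·26 − 2.5·39 = 383.5000; (r_i+r_j)·cross = 21·383.5000 = 8053.5000
edge 6: (2.5,26)→(1,15.5)  cross = 2.5·15.5 − 1·26 = 12.7500; (r_i+r_j)·cross = 3.5·12.7500 = 44.6250
Σcross = 836.0000 → A = |Σcross|/2 = 418.0000 mm²
Σ(r_i+r_j)·cross = 24567.8750 → first moment M = |Σ|/6 = 4094.6458
R_c = M/A = 4094.6458/418.0000 = 9.7958 mm
θ = 234° = 4.084070 rad
V = θ·R_c·A = 4.084070·9.7958·418.0000 = 16722.822 mm³

Volume = 16722.822 mm³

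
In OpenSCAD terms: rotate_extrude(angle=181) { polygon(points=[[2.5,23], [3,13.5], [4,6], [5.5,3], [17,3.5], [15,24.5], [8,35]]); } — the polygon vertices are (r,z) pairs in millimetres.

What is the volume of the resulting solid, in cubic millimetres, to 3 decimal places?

Profile (r,z), 7 vertices: (2.5,23) (3,13.5) (4,6) (5.5,3) (17,3.5) (15,24.5) (8,35)
edge 0: (2.5,23)→(3,13.5)  cross = 2.5·13.5 − 3·23 = -35.2500; (r_i+r_j)·cross = 5.5·-35.2500 = -193.8750
edge 1: (3,13.5)→(4,6)  cross = 3·6 − 4·13.5 = -36.0000; (r_i+r_j)·cross = 7·-36.0000 = -252.0000
edge 2: (4,6)→(5.5,3)  cross = 4·3 − 5.5·6 = -21.0000; (r_i+r_j)·cross = 9.5·-21.0000 = -199.5000
edge 3: (5.5,3)→(17,3.5)  cross = 5.5·3.5 − 17·3 = -31.7500; (r_i+r_j)·cross = 22.5·-31.7500 = -714.3750
edge 4: (17,3.5)→(15,24.5)  cross = 17·24.5 − 15·3.5 = 364.0000; (r_i+r_j)·cross = 32·364.0000 = 11648.0000
edge 5: (15,24.5)→(8,35)  cross = 15·35 − 8·24.5 = 329.0000; (r_i+r_j)·cross = 23·329.0000 = 7567.0000
edge 6: (8,35)→(2.5,23)  cross = 8·23 − 2.5·35 = 96.5000; (r_i+r_j)·cross = 10.5·96.5000 = 1013.2500
Σcross = 665.5000 → A = |Σcross|/2 = 332.7500 mm²
Σ(r_i+r_j)·cross = 18868.5000 → first moment M = |Σ|/6 = 3144.7500
R_c = M/A = 3144.7500/332.7500 = 9.4508 mm
θ = 181° = 3.159046 rad
V = θ·R_c·A = 3.159046·9.4508·332.7500 = 9934.410 mm³

Volume = 9934.410 mm³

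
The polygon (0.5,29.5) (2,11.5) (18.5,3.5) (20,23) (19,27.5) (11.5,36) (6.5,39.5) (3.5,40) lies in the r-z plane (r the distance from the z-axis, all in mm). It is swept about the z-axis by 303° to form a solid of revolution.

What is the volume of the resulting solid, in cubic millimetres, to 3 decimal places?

Volume = 26859.628 mm³

Profile (r,z), 8 vertices: (0.5,29.5) (2,11.5) (18.5,3.5) (20,23) (19,27.5) (11.5,36) (6.5,39.5) (3.5,40)
edge 0: (0.5,29.5)→(2,11.5)  cross = 0.5·11.5 − 2·29.5 = -53.2500; (r_i+r_j)·cross = 2.5·-53.2500 = -133.1250
edge 1: (2,11.5)→(18.5,3.5)  cross = 2·3.5 − 18.5·11.5 = -205.7500; (r_i+r_j)·cross = 20.5·-205.7500 = -4217.8750
edge 2: (18.5,3.5)→(20,23)  cross = 18.5·23 − 20·3.5 = 355.5000; (r_i+r_j)·cross = 38.5·355.5000 = 13686.7500
edge 3: (20,23)→(19,27.5)  cross = 20·27.5 − 19·23 = 113.0000; (r_i+r_j)·cross = 39·113.0000 = 4407.0000
edge 4: (19,27.5)→(11.5,36)  cross = 19·36 − 11.5·27.5 = 367.7500; (r_i+r_j)·cross = 30.5·367.7500 = 11216.3750
edge 5: (11.5,36)→(6.5,39.5)  cross = 11.5·39.5 − 6.5·36 = 220.2500; (r_i+r_j)·cross = 18·220.2500 = 3964.5000
edge 6: (6.5,39.5)→(3.5,40)  cross = 6.5·40 − 3.5·39.5 = 121.7500; (r_i+r_j)·cross = 10·121.7500 = 1217.5000
edge 7: (3.5,40)→(0.5,29.5)  cross = 3.5·29.5 − 0.5·40 = 83.2500; (r_i+r_j)·cross = 4·83.2500 = 333.0000
Σcross = 1002.5000 → A = |Σcross|/2 = 501.2500 mm²
Σ(r_i+r_j)·cross = 30474.1250 → first moment M = |Σ|/6 = 5079.0208
R_c = M/A = 5079.0208/501.2500 = 10.1327 mm
θ = 303° = 5.288348 rad
V = θ·R_c·A = 5.288348·10.1327·501.2500 = 26859.628 mm³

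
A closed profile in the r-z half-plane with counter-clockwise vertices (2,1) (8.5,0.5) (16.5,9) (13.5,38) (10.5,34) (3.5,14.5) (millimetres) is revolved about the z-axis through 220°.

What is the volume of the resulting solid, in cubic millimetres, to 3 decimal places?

Profile (r,z), 6 vertices: (2,1) (8.5,0.5) (16.5,9) (13.5,38) (10.5,34) (3.5,14.5)
edge 0: (2,1)→(8.5,0.5)  cross = 2·0.5 − 8.5·1 = -7.5000; (r_i+r_j)·cross = 10.5·-7.5000 = -78.7500
edge 1: (8.5,0.5)→(16.5,9)  cross = 8.5·9 − 16.5·0.5 = 68.2500; (r_i+r_j)·cross = 25·68.2500 = 1706.2500
edge 2: (16.5,9)→(13.5,38)  cross = 16.5·38 − 13.5·9 = 505.5000; (r_i+r_j)·cross = 30·505.5000 = 15165.0000
edge 3: (13.5,38)→(10.5,34)  cross = 13.5·34 − 10.5·38 = 60.0000; (r_i+r_j)·cross = 24·60.0000 = 1440.0000
edge 4: (10.5,34)→(3.5,14.5)  cross = 10.5·14.5 − 3.5·34 = 33.2500; (r_i+r_j)·cross = 14·33.2500 = 465.5000
edge 5: (3.5,14.5)→(2,1)  cross = 3.5·1 − 2·14.5 = -25.5000; (r_i+r_j)·cross = 5.5·-25.5000 = -140.2500
Σcross = 634.0000 → A = |Σcross|/2 = 317.0000 mm²
Σ(r_i+r_j)·cross = 18557.7500 → first moment M = |Σ|/6 = 3092.9583
R_c = M/A = 3092.9583/317.0000 = 9.7570 mm
θ = 220° = 3.839724 rad
V = θ·R_c·A = 3.839724·9.7570·317.0000 = 11876.107 mm³

Volume = 11876.107 mm³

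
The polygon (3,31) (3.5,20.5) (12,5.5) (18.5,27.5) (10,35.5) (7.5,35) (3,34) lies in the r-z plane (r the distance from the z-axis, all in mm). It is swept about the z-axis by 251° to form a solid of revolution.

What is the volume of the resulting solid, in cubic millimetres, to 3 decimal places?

Volume = 12418.041 mm³

Profile (r,z), 7 vertices: (3,31) (3.5,20.5) (12,5.5) (18.5,27.5) (10,35.5) (7.5,35) (3,34)
edge 0: (3,31)→(3.5,20.5)  cross = 3·20.5 − 3.5·31 = -47.0000; (r_i+r_j)·cross = 6.5·-47.0000 = -305.5000
edge 1: (3.5,20.5)→(12,5.5)  cross = 3.5·5.5 − 12·20.5 = -226.7500; (r_i+r_j)·cross = 15.5·-226.7500 = -3514.6250
edge 2: (12,5.5)→(18.5,27.5)  cross = 12·27.5 − 18.5·5.5 = 228.2500; (r_i+r_j)·cross = 30.5·228.2500 = 6961.6250
edge 3: (18.5,27.5)→(10,35.5)  cross = 18.5·35.5 − 10·27.5 = 381.7500; (r_i+r_j)·cross = 28.5·381.7500 = 10879.8750
edge 4: (10,35.5)→(7.5,35)  cross = 10·35 − 7.5·35.5 = 83.7500; (r_i+r_j)·cross = 17.5·83.7500 = 1465.6250
edge 5: (7.5,35)→(3,34)  cross = 7.5·34 − 3·35 = 150.0000; (r_i+r_j)·cross = 10.5·150.0000 = 1575.0000
edge 6: (3,34)→(3,31)  cross = 3·31 − 3·34 = -9.0000; (r_i+r_j)·cross = 6·-9.0000 = -54.0000
Σcross = 561.0000 → A = |Σcross|/2 = 280.5000 mm²
Σ(r_i+r_j)·cross = 17008.0000 → first moment M = |Σ|/6 = 2834.6667
R_c = M/A = 2834.6667/280.5000 = 10.1058 mm
θ = 251° = 4.380776 rad
V = θ·R_c·A = 4.380776·10.1058·280.5000 = 12418.041 mm³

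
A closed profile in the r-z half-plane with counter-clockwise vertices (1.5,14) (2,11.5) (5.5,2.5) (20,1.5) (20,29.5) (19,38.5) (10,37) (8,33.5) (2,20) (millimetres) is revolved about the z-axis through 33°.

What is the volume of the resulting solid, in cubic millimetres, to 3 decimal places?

Volume = 3828.049 mm³

Profile (r,z), 9 vertices: (1.5,14) (2,11.5) (5.5,2.5) (20,1.5) (20,29.5) (19,38.5) (10,37) (8,33.5) (2,20)
edge 0: (1.5,14)→(2,11.5)  cross = 1.5·11.5 − 2·14 = -10.7500; (r_i+r_j)·cross = 3.5·-10.7500 = -37.6250
edge 1: (2,11.5)→(5.5,2.5)  cross = 2·2.5 − 5.5·11.5 = -58.2500; (r_i+r_j)·cross = 7.5·-58.2500 = -436.8750
edge 2: (5.5,2.5)→(20,1.5)  cross = 5.5·1.5 − 20·2.5 = -41.7500; (r_i+r_j)·cross = 25.5·-41.7500 = -1064.6250
edge 3: (20,1.5)→(20,29.5)  cross = 20·29.5 − 20·1.5 = 560.0000; (r_i+r_j)·cross = 40·560.0000 = 22400.0000
edge 4: (20,29.5)→(19,38.5)  cross = 20·38.5 − 19·29.5 = 209.5000; (r_i+r_j)·cross = 39·209.5000 = 8170.5000
edge 5: (19,38.5)→(10,37)  cross = 19·37 − 10·38.5 = 318.0000; (r_i+r_j)·cross = 29·318.0000 = 9222.0000
edge 6: (10,37)→(8,33.5)  cross = 10·33.5 − 8·37 = 39.0000; (r_i+r_j)·cross = 18·39.0000 = 702.0000
edge 7: (8,33.5)→(2,20)  cross = 8·20 − 2·33.5 = 93.0000; (r_i+r_j)·cross = 10·93.0000 = 930.0000
edge 8: (2,20)→(1.5,14)  cross = 2·14 − 1.5·20 = -2.0000; (r_i+r_j)·cross = 3.5·-2.0000 = -7.0000
Σcross = 1106.7500 → A = |Σcross|/2 = 553.3750 mm²
Σ(r_i+r_j)·cross = 39878.3750 → first moment M = |Σ|/6 = 6646.3958
R_c = M/A = 6646.3958/553.3750 = 12.0107 mm
θ = 33° = 0.575959 rad
V = θ·R_c·A = 0.575959·12.0107·553.3750 = 3828.049 mm³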